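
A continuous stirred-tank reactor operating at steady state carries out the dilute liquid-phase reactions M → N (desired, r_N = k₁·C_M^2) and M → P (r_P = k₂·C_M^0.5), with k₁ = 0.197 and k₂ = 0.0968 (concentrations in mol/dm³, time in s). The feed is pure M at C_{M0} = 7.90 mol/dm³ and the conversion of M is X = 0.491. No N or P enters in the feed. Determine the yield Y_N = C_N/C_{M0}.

Exit C_M = C_{M0}(1−X) = 7.90×0.509 = 4.021 mol/dm³.
In a CSTR the entire volume is at exit conditions, so r_N = 0.197×4.021^2 = 3.185 and r_P = 0.0968×4.021^0.5 = 0.1941.
Fraction of consumed M going to N: r_N/(r_N+r_P) = 0.9426.
C_N = 0.9426·C_{M0}·X = 0.9426×7.90×0.491 = 3.66 mol/dm³; Y_N = C_N/C_{M0} = 0.463.

0.463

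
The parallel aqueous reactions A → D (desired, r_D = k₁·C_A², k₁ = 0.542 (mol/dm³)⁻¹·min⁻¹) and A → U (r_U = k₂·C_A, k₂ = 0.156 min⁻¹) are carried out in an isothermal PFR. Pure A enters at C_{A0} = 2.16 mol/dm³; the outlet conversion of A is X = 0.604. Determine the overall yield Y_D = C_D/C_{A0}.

0.503

C_A = C_{A0}(1−X) = 0.8554 mol/dm³.
Along a PFR/batch, dC_U/dC_A = −r_U/(r_D+r_U) = −k₂/(k₂+k₁·C_A).
Integrating from C_{A0} to C_A: C_U = (0.156/0.542)·ln[(0.156+0.542·2.16)/(0.156+0.542·0.855)] = 0.2878·ln(1.327/0.6196) = 0.2191 mol/dm³.
Then C_D = (C_{A0}−C_A) − C_U = 1.305 − 0.2191 = 1.085 mol/dm³.
Y_D = C_D/C_{A0} = 1.085/2.16 = 0.503.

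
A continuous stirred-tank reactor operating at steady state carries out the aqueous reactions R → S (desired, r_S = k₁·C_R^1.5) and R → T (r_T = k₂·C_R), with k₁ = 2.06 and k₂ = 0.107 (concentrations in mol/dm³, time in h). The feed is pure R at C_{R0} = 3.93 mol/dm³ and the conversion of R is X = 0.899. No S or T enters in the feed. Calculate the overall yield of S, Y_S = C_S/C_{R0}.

Exit C_R = C_{R0}(1−X) = 3.93×0.101 = 0.3969 mol/dm³.
A CSTR operates uniformly at the exit composition, giving r_S = 0.5152 and r_T = 0.04247 (each k·C_R^n at C_R = 0.3969).
Fraction of consumed R going to S: r_S/(r_S+r_T) = 0.9238.
C_S = 0.9238·C_{R0}·X = 0.9238×3.93×0.899 = 3.26 mol/dm³; Y_S = C_S/C_{R0} = 0.831.

0.831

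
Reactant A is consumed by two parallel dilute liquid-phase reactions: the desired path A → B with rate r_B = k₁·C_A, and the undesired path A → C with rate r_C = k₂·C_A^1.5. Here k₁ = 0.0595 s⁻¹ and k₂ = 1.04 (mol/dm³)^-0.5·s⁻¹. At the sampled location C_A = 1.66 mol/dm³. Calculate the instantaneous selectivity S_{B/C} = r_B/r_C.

0.0444

S_{B/C} = r_B/r_C = (k₁·C_A)/(k₂·C_A^1.5) = (k₁/k₂)·C_A^-0.5.
= (0.0595×1.660) / (1.04×1.660^1.5) = 0.09877/2.224 = 0.0444.
The undesired path is higher order in A, so low C_A (CSTR or dilute feed) favours B.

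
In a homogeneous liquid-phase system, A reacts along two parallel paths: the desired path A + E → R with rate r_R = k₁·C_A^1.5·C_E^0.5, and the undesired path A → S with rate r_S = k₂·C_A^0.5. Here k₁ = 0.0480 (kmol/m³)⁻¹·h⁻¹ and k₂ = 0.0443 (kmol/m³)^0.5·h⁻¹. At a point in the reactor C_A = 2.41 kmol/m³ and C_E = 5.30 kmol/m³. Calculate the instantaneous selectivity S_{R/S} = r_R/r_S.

6.01

S_{R/S} = r_R/r_S = (k₁·C_A^1.5·C_E^0.5)/(k₂·C_A^0.5) = (k₁/k₂)·C_A·C_E^0.5.
= (0.0480×2.410^1.5×5.300^0.5) / (0.0443×2.410^0.5) = 0.4134/0.06877 = 6.01.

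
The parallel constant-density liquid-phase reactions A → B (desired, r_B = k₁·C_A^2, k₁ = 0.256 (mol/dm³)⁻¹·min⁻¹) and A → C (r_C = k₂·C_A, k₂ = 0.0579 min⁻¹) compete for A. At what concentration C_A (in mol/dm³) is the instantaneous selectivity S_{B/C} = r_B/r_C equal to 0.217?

S_{B/C} = (k₁/k₂)·C_A ⇒ C_A = S·k₂/k₁.
= 0.217×0.0579/0.256 = 0.0491 mol/dm³.

0.0491 mol/dm³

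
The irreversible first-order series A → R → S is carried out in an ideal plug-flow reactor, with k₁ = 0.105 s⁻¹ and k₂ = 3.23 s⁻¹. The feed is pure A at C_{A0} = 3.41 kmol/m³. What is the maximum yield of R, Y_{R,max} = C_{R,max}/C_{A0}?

Evaluating C_R at τ_opt = ln(k₂/k₁)/(k₂−k₁) gives C_{R,max}/C_{A0} = (k₁/k₂)^[k₂/(k₂−k₁)].
= (0.105/3.23)^(3.23/(3.23−0.105)) = (0.03251)^(1.034) = 0.02897.

0.0290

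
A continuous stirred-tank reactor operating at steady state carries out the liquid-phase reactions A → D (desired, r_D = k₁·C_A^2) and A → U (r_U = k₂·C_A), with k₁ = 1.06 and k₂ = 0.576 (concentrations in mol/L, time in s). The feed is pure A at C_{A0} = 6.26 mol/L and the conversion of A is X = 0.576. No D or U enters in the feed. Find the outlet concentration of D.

2.99 mol/L

Exit C_A = C_{A0}(1−X) = 6.26×0.424 = 2.654 mol/L.
In a CSTR the entire volume is at exit conditions, so r_D = 1.06×2.654^2 = 7.468 and r_U = 0.576×2.654 = 1.529.
Fraction of consumed A going to D: r_D/(r_D+r_U) = 0.8301.
C_D = 0.8301·C_{A0}·X = 0.8301×6.26×0.576 = 2.99 mol/L.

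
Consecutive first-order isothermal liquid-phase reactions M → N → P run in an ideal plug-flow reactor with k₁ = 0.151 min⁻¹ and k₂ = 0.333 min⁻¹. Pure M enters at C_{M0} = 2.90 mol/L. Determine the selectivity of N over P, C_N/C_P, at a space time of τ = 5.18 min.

Solving the coupled first-order balances gives C_N(τ) = [k₁/(k₂−k₁)]·C_{M0}·(e^(−k₁τ) − e^(−k₂τ)).
e^(−k₁τ) = e^(−0.151×5.18) = e^(−0.7822) = 0.4574; e^(−k₂τ) = e^(−1.725) = 0.1782.
C_N = 0.151×2.90/(0.333−0.151) × (0.4574−0.1782) = 2.406×0.2792 = 0.6718 mol/L.
C_M = C_{M0}e^(−k₁τ) = 1.326 mol/L, so C_P = C_{M0}−C_M−C_N = 0.9017 mol/L; C_N/C_P = 0.745.

0.745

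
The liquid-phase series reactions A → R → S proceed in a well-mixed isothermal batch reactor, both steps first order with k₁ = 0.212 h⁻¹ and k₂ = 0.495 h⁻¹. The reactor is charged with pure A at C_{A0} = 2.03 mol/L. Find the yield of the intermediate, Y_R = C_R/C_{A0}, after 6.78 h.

The intermediate concentration in a first-order A→B→C sequence is C_R = k₁C_{A0}(e^(−k₁t) − e^(−k₂t))/(k₂−k₁).
e^(−k₁t) = e^(−0.212×6.78) = e^(−1.437) = 0.2376; e^(−k₂t) = e^(−3.356) = 0.03487.
C_R = 0.212×2.03/(0.495−0.212) × (0.2376−0.03487) = 1.521×0.2027 = 0.3082 mol/L.
Y_R = C_R/C_{A0} = 0.3082/2.03 = 0.152.

0.152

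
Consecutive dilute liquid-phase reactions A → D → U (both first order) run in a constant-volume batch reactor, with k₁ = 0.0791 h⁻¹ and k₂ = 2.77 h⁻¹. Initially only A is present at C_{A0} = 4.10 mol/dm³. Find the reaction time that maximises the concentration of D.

The intermediate peaks when r₁ = r₂, i.e. k₁e^(−k₁t) = k₂e^(−k₂t), giving t_opt = ln(k₂/k₁)/(k₂−k₁).
= ln(2.77/0.0791)/(2.77−0.0791) = ln(35.02)/2.691 = 3.556/2.691 = 1.32 h.

1.32 h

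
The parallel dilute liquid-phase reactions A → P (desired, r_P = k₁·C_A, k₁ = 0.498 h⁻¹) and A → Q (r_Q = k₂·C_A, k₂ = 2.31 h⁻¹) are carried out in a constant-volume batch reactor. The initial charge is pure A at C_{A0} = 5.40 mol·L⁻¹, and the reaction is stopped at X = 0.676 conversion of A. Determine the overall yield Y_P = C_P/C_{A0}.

C_A = C_{A0}(1−X) = 1.750 mol·L⁻¹.
Both paths are first order in A, so the instantaneous fraction to P is constant: dC_P/d(−C_A) = k₁/(k₁+k₂) = 0.1774.
C_P = 0.1774·(C_{A0}−C_A) = 0.1774×3.650 = 0.647 mol·L⁻¹.
Y_P = C_P/C_{A0} = 0.6474/5.40 = 0.120.

0.120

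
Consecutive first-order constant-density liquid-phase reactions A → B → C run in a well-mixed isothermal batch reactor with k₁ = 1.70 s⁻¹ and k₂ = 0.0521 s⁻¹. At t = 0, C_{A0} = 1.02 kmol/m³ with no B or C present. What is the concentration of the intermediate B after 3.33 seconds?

0.881 kmol/m³

Solving the coupled first-order balances gives C_B(t) = [k₁/(k₂−k₁)]·C_{A0}·(e^(−k₁t) − e^(−k₂t)).
e^(−k₁t) = e^(−1.70×3.33) = e^(−5.661) = 0.003479; e^(−k₂t) = e^(−0.1735) = 0.8407.
C_B = 1.70×1.02/(0.0521−1.70) × (0.003479−0.8407) = (-1.052)×(-0.8372) = 0.8810 kmol/m³.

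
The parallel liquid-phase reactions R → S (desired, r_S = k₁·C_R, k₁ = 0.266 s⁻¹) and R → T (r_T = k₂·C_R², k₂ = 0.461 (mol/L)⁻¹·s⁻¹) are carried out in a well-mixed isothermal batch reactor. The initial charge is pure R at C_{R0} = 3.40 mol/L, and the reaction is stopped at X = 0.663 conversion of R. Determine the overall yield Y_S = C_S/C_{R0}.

0.142

C_R = C_{R0}(1−X) = 1.146 mol/L.
Along a PFR/batch, dC_S/dC_R = −r_S/(r_S+r_T) = −k₁/(k₁+k₂·C_R).
Integrating from C_{R0} to C_R: C_S = (0.266/0.461)·ln[(0.266+0.461·3.40)/(0.266+0.461·1.15)] = 0.5770·ln(1.833/0.7942) = 0.4827 mol/L.
Y_S = C_S/C_{R0} = 0.4827/3.40 = 0.142.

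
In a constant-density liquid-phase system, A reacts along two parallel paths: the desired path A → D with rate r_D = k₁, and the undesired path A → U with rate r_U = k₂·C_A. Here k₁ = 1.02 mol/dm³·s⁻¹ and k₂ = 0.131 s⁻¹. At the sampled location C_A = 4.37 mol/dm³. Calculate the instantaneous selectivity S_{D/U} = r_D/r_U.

S_{D/U} = r_D/r_U = (k₁)/(k₂·C_A) = (k₁/k₂)·C_A⁻¹.
= (1.02) / (0.131×4.370) = 1.020/0.5725 = 1.78.
The undesired path is higher order in A, so low C_A (CSTR or dilute feed) favours D.

1.78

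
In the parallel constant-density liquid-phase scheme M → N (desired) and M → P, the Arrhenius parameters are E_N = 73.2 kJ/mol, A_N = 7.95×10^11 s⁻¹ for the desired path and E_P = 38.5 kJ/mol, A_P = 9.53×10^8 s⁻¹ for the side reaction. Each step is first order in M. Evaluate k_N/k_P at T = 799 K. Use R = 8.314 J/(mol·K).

4.49

Since both paths have the same order in M, the concentration cancels and S_{N/P} = k_N/k_P = (A_N/A_P)·exp[(E_P−E_N)/(RT)].
(E_P−E_N)/(RT) = (38.5−73.2)×10³/(8.314×799) = -34700/6643 = -5.224.
k_N/k_P = (7.95×10^11/9.53×10^8)·exp(-5.224) = 834.2 × 0.005388 = 4.49.
Since E_N > E_P, raising the temperature improves selectivity toward N.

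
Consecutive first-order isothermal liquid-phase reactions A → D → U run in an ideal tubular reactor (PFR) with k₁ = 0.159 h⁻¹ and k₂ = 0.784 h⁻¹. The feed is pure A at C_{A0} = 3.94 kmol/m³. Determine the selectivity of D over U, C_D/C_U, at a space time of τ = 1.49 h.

For first-order series with pure A initially, C_D(τ) = k₁C_{A0}/(k₂−k₁)·(e^(−k₁τ) − e^(−k₂τ)).
e^(−k₁τ) = e^(−0.159×1.49) = e^(−0.2369) = 0.7891; e^(−k₂τ) = e^(−1.168) = 0.3109.
C_D = 0.159×3.94/(0.784−0.159) × (0.7891−0.3109) = 1.002×0.4781 = 0.4792 kmol/m³.
C_A = C_{A0}e^(−k₁τ) = 3.109 kmol/m³, so C_U = C_{A0}−C_A−C_D = 0.3519 kmol/m³; C_D/C_U = 1.36.

1.36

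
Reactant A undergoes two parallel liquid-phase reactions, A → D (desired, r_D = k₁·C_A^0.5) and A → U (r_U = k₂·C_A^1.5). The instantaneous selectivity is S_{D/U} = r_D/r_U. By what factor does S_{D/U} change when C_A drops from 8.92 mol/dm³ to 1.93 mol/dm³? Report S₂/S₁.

S_{D/U} = (k₁/k₂)·C_A⁻¹, so S₂/S₁ = (C_{A,2}/C_{A,1})⁻¹.
= 8.92/1.93 = 4.62.

4.62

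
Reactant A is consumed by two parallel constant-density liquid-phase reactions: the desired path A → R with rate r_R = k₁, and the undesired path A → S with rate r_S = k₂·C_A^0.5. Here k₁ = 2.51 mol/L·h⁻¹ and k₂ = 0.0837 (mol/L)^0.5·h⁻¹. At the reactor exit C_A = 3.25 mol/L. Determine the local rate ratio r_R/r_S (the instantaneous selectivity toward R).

S_{R/S} = r_R/r_S = (k₁)/(k₂·C_A^0.5) = (k₁/k₂)·C_A^-0.5.
= (2.51) / (0.0837×3.250^0.5) = 2.510/0.1509 = 16.6.

16.6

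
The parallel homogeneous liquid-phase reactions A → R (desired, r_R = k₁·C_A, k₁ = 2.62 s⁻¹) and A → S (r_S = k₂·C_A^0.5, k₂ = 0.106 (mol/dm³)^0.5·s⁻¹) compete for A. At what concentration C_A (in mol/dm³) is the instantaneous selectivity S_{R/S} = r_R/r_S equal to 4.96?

S_{R/S} = (k₁/k₂)·C_A^0.5 ⇒ C_A = (S·k₂/k₁)^(2).
= (4.96×0.106/2.62)^(2) = (0.2007)^(2) = 0.0403 mol/dm³.

0.0403 mol/dm³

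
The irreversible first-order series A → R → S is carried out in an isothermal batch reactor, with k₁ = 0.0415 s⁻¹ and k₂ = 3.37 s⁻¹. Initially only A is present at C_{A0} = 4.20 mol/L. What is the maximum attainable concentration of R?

At the optimum, C_{R,max}/C_{A0} = (k₁/k₂)^[k₂/(k₂−k₁)].
= (0.0415/3.37)^(3.37/(3.37−0.0415)) = (0.01231)^(1.012) = 0.01166.
C_{R,max} = 0.01166×4.20 = 0.0490 mol/L.

0.0490 mol/L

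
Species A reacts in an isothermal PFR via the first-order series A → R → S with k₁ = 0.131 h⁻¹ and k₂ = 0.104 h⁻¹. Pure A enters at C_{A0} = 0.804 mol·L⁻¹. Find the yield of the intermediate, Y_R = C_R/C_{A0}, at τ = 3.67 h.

For first-order series with pure A initially, C_R(τ) = k₁C_{A0}/(k₂−k₁)·(e^(−k₁τ) − e^(−k₂τ)).
e^(−k₁τ) = e^(−0.131×3.67) = e^(−0.4808) = 0.6183; e^(−k₂τ) = e^(−0.3817) = 0.6827.
C_R = 0.131×0.804/(0.104−0.131) × (0.6183−0.6827) = (-3.901)×(-0.06441) = 0.2512 mol·L⁻¹.
Y_R = C_R/C_{A0} = 0.2512/0.804 = 0.312.

0.312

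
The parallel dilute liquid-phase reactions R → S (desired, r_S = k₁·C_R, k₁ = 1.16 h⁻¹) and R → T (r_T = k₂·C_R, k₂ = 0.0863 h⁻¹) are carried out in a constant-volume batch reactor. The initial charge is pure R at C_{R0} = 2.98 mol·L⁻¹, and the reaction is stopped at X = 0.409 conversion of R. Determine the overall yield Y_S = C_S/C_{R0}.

C_R = C_{R0}(1−X) = 1.761 mol·L⁻¹.
Both paths are first order in R, so the instantaneous fraction to S is constant: dC_S/d(−C_R) = k₁/(k₁+k₂) = 0.9308.
C_S = 0.9308·(C_{R0}−C_R) = 0.9308×1.219 = 1.13 mol·L⁻¹.
Y_S = C_S/C_{R0} = 1.134/2.98 = 0.381.

0.381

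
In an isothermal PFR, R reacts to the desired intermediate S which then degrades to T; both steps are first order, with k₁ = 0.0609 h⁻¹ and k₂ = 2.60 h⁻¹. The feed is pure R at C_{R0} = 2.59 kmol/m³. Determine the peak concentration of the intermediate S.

0.0554 kmol/m³

For a first-order series the maximum intermediate yield is C_{S,max}/C_{R0} = (k₁/k₂)^[k₂/(k₂−k₁)].
= (0.0609/2.60)^(2.60/(2.60−0.0609)) = (0.02342)^(1.024) = 0.02141.
C_{S,max} = 0.02141×2.59 = 0.0554 kmol/m³.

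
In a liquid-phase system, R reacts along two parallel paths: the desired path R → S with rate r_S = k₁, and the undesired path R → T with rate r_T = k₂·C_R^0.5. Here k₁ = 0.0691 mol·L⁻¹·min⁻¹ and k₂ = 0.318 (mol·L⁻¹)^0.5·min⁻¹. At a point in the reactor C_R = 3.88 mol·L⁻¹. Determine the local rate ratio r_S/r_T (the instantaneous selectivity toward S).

S_{S/T} = r_S/r_T = (k₁)/(k₂·C_R^0.5) = (k₁/k₂)·C_R^-0.5.
= (0.0691) / (0.318×3.880^0.5) = 0.06910/0.6264 = 0.110.

0.110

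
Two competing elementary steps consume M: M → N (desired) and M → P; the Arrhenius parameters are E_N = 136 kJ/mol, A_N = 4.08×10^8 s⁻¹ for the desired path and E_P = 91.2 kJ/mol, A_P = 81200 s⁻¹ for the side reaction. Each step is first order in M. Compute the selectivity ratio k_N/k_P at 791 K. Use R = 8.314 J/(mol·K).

5.53

k_N/k_P = (A_N/A_P)·exp[−(E_N−E_P)/(RT)] = (A_N/A_P)·exp[(E_P−E_N)/(RT)].
(E_P−E_N)/(RT) = (91.2−136)×10³/(8.314×791) = -44800/6576 = -6.812.
k_N/k_P = (4.08×10^8/81200)·exp(-6.812) = 5025 × 0.001100 = 5.53.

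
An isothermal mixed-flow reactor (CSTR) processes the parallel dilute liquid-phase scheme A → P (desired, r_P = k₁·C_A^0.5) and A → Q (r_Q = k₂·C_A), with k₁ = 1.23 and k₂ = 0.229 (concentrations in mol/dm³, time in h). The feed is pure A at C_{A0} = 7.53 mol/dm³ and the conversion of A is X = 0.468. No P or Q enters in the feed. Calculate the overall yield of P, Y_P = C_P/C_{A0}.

0.341

Exit C_A = C_{A0}(1−X) = 7.53×0.532 = 4.006 mol/dm³.
Rates in a CSTR are evaluated at the outlet concentration: r_P = 1.23×4.006^0.5 = 2.462, r_Q = 0.229×4.006 = 0.9174.
Fraction of consumed A going to P: r_P/(r_P+r_Q) = 0.7285.
C_P = 0.7285·C_{A0}·X = 0.7285×7.53×0.468 = 2.57 mol/dm³; Y_P = C_P/C_{A0} = 0.341.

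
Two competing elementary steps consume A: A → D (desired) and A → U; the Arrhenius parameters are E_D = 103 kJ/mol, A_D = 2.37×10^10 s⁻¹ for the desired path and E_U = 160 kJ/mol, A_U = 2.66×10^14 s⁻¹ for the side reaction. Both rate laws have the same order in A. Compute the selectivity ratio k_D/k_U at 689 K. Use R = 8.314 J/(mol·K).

1.87

With equal orders, S_{D/U} = k_D/k_U = (A_D/A_U)·exp[(E_U−E_D)/(RT)].
(E_U−E_D)/(RT) = (160−103)×10³/(8.314×689) = 57000/5728 = 9.951.
k_D/k_U = (2.37×10^10/2.66×10^14)·exp(9.951) = 8.910×10^-5 × 20963 = 1.87.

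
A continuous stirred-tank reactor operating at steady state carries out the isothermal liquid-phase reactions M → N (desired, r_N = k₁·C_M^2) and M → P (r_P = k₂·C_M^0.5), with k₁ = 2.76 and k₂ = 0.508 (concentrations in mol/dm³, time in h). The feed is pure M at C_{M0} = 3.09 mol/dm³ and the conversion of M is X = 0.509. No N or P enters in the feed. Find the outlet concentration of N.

Exit C_M = C_{M0}(1−X) = 3.09×0.491 = 1.517 mol/dm³.
A CSTR operates uniformly at the exit composition, giving r_N = 6.353 and r_P = 0.6257 (each k·C_M^n at C_M = 1.517).
Fraction of consumed M going to N: r_N/(r_N+r_P) = 0.9103.
C_N = 0.9103·C_{M0}·X = 0.9103×3.09×0.509 = 1.43 mol/dm³.

1.43 mol/dm³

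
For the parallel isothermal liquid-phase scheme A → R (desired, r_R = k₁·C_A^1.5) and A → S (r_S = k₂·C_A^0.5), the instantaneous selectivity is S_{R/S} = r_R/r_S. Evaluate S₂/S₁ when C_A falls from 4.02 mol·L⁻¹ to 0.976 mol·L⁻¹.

S_{R/S} = (k₁/k₂)·C_A, so S₂/S₁ = (C_{A,2}/C_{A,1}).
= 0.976/4.02 = 0.243.
Selectivity toward R falls as C_A falls — high-concentration operation is favoured.

0.243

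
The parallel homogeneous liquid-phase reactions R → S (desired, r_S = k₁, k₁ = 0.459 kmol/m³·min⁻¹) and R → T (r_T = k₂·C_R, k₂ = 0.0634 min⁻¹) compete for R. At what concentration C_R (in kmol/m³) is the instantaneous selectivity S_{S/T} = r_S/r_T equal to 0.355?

20.4 kmol/m³

S_{S/T} = (k₁/k₂)·C_R⁻¹ ⇒ C_R = (S·k₂/k₁)^(-1).
= (0.355×0.0634/0.459)^(-1) = (0.04903)^(-1) = 20.4 kmol/m³.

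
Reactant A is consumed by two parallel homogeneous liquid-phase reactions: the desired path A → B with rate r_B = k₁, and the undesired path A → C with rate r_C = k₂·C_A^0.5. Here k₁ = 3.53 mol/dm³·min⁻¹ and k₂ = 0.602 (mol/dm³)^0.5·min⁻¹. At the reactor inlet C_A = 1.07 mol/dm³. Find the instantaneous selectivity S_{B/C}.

5.67

S_{B/C} = r_B/r_C = (k₁)/(k₂·C_A^0.5) = (k₁/k₂)·C_A^-0.5.
= (3.53) / (0.602×1.070^0.5) = 3.530/0.6227 = 5.67.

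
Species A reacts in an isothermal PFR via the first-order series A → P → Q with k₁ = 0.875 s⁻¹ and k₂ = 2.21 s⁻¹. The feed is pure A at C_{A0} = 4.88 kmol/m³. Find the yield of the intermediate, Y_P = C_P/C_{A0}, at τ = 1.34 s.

0.169

For first-order series with pure A initially, C_P(τ) = k₁C_{A0}/(k₂−k₁)·(e^(−k₁τ) − e^(−k₂τ)).
e^(−k₁τ) = e^(−0.875×1.34) = e^(−1.173) = 0.3096; e^(−k₂τ) = e^(−2.961) = 0.05175.
C_P = 0.875×4.88/(2.21−0.875) × (0.3096−0.05175) = 3.199×0.2578 = 0.8247 kmol/m³.
Y_P = C_P/C_{A0} = 0.8247/4.88 = 0.169.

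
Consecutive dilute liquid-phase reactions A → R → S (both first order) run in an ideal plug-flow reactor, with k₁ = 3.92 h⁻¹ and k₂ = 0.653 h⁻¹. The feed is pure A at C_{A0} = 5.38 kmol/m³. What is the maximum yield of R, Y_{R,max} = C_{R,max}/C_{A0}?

0.699

For a first-order series the maximum intermediate yield is C_{R,max}/C_{A0} = (k₁/k₂)^[k₂/(k₂−k₁)].
= (3.92/0.653)^(0.653/(0.653−3.92)) = (6.003)^(-0.1999) = 0.6989.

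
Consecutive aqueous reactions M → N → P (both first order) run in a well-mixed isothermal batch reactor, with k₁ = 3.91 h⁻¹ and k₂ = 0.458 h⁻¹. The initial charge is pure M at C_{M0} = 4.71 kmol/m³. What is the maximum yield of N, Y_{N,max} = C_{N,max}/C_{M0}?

0.752

At the optimum, C_{N,max}/C_{M0} = (k₁/k₂)^[k₂/(k₂−k₁)].
= (3.91/0.458)^(0.458/(0.458−3.91)) = (8.537)^(-0.1327) = 0.7524.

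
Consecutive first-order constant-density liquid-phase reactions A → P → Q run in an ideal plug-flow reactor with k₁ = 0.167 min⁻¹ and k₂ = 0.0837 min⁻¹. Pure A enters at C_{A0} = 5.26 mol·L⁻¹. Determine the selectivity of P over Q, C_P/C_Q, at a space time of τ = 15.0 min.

0.798

For first-order series with pure A initially, C_P(τ) = k₁C_{A0}/(k₂−k₁)·(e^(−k₁τ) − e^(−k₂τ)).
e^(−k₁τ) = e^(−0.167×15.0) = e^(−2.505) = 0.08168; e^(−k₂τ) = e^(−1.256) = 0.2849.
C_P = 0.167×5.26/(0.0837−0.167) × (0.08168−0.2849) = (-10.55)×(-0.2033) = 2.143 mol·L⁻¹.
C_A = C_{A0}e^(−k₁τ) = 0.4296 mol·L⁻¹, so C_Q = C_{A0}−C_A−C_P = 2.687 mol·L⁻¹; C_P/C_Q = 0.798.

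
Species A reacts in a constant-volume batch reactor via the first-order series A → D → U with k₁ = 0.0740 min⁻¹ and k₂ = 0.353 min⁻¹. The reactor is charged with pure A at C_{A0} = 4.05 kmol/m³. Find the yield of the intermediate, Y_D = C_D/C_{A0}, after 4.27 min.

0.135

For first-order series with pure A initially, C_D(t) = k₁C_{A0}/(k₂−k₁)·(e^(−k₁t) − e^(−k₂t)).
e^(−k₁t) = e^(−0.0740×4.27) = e^(−0.3160) = 0.7291; e^(−k₂t) = e^(−1.507) = 0.2215.
C_D = 0.0740×4.05/(0.353−0.0740) × (0.7291−0.2215) = 1.074×0.5076 = 0.5452 kmol/m³.
Y_D = C_D/C_{A0} = 0.5452/4.05 = 0.135.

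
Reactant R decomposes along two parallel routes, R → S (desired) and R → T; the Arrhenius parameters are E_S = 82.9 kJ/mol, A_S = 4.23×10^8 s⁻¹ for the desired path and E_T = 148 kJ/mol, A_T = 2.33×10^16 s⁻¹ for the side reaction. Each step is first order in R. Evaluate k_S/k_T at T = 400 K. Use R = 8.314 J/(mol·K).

5.76

k_S/k_T = (A_S/A_T)·exp[−(E_S−E_T)/(RT)] = (A_S/A_T)·exp[(E_T−E_S)/(RT)].
(E_T−E_S)/(RT) = (148−82.9)×10³/(8.314×400) = 65100/3326 = 19.58.
k_S/k_T = (4.23×10^8/2.33×10^16)·exp(19.58) = 1.815×10^-8 × 3.173×10^8 = 5.76.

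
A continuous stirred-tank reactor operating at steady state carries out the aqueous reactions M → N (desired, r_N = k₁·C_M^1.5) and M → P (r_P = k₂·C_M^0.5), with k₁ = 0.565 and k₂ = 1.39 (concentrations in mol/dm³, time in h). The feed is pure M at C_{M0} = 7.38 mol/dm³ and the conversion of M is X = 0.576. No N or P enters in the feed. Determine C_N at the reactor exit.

Exit C_M = C_{M0}(1−X) = 7.38×0.424 = 3.129 mol/dm³.
A CSTR operates uniformly at the exit composition, giving r_N = 3.127 and r_P = 2.459 (each k·C_M^n at C_M = 3.129).
Fraction of consumed M going to N: r_N/(r_N+r_P) = 0.5598.
C_N = 0.5598·C_{M0}·X = 0.5598×7.38×0.576 = 2.38 mol/dm³.

2.38 mol/dm³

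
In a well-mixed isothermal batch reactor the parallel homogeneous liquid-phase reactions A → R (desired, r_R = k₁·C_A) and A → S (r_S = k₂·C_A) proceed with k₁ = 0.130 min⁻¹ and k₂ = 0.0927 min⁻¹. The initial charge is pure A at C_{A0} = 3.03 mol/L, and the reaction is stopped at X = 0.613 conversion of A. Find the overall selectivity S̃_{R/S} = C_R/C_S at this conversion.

C_A = C_{A0}(1−X) = 1.173 mol/L.
Both paths are first order in A, so the instantaneous fraction to R is constant: dC_R/d(−C_A) = k₁/(k₁+k₂) = 0.5837.
C_R = 0.5837·(C_{A0}−C_A) = 0.5837×1.857 = 1.08 mol/L.
C_S = (C_{A0}−C_A)−C_R = 0.7731 mol/L; S̃_{R/S} = 1.084/0.7731 = 1.40.

1.40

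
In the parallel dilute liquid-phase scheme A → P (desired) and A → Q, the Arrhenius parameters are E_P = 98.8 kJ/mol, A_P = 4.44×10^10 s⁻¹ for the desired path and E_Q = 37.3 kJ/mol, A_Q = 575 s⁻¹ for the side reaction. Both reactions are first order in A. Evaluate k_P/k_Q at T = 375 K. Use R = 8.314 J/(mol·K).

0.209

Since both paths have the same order in A, the concentration cancels and S_{P/Q} = k_P/k_Q = (A_P/A_Q)·exp[(E_Q−E_P)/(RT)].
(E_Q−E_P)/(RT) = (37.3−98.8)×10³/(8.314×375) = -61500/3118 = -19.73.
k_P/k_Q = (4.44×10^10/575)·exp(-19.73) = 7.722×10^7 × 2.712×10^-9 = 0.209.
Since E_P > E_Q, raising the temperature improves selectivity toward P.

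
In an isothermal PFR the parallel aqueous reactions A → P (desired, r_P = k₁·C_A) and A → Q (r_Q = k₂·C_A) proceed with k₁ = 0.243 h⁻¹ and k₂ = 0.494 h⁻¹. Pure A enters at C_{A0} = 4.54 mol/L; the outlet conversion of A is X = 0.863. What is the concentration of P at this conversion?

1.29 mol/L

C_A = C_{A0}(1−X) = 0.6220 mol/L.
Both paths are first order in A, so the instantaneous fraction to P is constant: dC_P/d(−C_A) = k₁/(k₁+k₂) = 0.3297.
C_P = 0.3297·(C_{A0}−C_A) = 0.3297×3.918 = 1.29 mol/L.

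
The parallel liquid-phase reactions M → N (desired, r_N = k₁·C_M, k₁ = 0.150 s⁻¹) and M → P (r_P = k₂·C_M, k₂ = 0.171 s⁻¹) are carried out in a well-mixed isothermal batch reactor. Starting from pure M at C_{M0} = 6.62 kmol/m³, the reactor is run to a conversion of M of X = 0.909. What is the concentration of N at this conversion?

C_M = C_{M0}(1−X) = 0.6024 kmol/m³.
Both paths are first order in M, so the instantaneous fraction to N is constant: dC_N/d(−C_M) = k₁/(k₁+k₂) = 0.4673.
C_N = 0.4673·(C_{M0}−C_M) = 0.4673×6.018 = 2.81 kmol/m³.

2.81 kmol/m³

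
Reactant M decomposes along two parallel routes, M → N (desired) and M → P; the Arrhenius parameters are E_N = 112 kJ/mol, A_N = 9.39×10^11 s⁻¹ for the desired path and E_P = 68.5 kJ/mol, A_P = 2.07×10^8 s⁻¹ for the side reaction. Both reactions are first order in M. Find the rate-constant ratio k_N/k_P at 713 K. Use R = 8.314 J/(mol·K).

With equal orders, S_{N/P} = k_N/k_P = (A_N/A_P)·exp[(E_P−E_N)/(RT)].
(E_P−E_N)/(RT) = (68.5−112)×10³/(8.314×713) = -43500/5928 = -7.338.
k_N/k_P = (9.39×10^11/2.07×10^8)·exp(-7.338) = 4536 × 6.502×10^-4 = 2.95.

2.95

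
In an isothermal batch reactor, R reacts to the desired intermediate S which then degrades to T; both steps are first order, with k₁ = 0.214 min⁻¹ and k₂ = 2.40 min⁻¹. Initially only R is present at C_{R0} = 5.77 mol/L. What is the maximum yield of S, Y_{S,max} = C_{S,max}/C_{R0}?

0.0704

At the optimum, C_{S,max}/C_{R0} = (k₁/k₂)^[k₂/(k₂−k₁)].
= (0.214/2.40)^(2.40/(2.40−0.214)) = (0.08917)^(1.098) = 0.07038.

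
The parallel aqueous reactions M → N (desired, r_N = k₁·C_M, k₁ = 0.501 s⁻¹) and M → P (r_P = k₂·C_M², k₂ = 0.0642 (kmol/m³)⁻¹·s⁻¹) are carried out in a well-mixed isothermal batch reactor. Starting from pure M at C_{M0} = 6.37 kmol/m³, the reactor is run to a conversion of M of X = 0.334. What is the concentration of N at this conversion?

1.27 kmol/m³

C_M = C_{M0}(1−X) = 4.242 kmol/m³.
Along a PFR/batch, dC_N/dC_M = −r_N/(r_N+r_P) = −k₁/(k₁+k₂·C_M).
Integrating from C_{M0} to C_M: C_N = (0.501/0.0642)·ln[(0.501+0.0642·6.37)/(0.501+0.0642·4.24)] = 7.804·ln(0.9100/0.7734) = 1.269 kmol/m³.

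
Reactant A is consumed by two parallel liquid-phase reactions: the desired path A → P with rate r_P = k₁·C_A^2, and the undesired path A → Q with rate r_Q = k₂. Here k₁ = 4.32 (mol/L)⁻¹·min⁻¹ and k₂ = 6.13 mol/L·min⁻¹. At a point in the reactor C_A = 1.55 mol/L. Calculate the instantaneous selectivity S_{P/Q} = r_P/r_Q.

1.69

S_{P/Q} = r_P/r_Q = (k₁·C_A^2)/(k₂) = (k₁/k₂)·C_A^2.
= (4.32×1.550^2) / (6.13) = 10.38/6.130 = 1.69.
Since the desired path is higher order in A, keeping C_A high (PFR or concentrated feed) favours P.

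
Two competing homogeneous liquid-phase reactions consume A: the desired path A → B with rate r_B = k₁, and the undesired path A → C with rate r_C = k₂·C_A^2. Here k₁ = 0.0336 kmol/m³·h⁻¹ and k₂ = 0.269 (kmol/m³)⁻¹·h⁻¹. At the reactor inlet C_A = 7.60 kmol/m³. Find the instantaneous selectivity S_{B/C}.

S_{B/C} = r_B/r_C = (k₁)/(k₂·C_A^2) = (k₁/k₂)·C_A^-2.
= (0.0336) / (0.269×7.600^2) = 0.03360/15.54 = 0.00216.
The undesired path is higher order in A, so low C_A (CSTR or dilute feed) favours B.

0.00216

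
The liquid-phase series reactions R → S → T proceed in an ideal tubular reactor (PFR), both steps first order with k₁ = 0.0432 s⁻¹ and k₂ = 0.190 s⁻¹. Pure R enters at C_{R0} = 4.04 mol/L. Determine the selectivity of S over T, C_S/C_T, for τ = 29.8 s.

0.125

Solving the coupled first-order balances gives C_S(τ) = [k₁/(k₂−k₁)]·C_{R0}·(e^(−k₁τ) − e^(−k₂τ)).
e^(−k₁τ) = e^(−0.0432×29.8) = e^(−1.287) = 0.2760; e^(−k₂τ) = e^(−5.662) = 0.003476.
C_S = 0.0432×4.04/(0.190−0.0432) × (0.2760−0.003476) = 1.189×0.2725 = 0.3240 mol/L.
C_R = C_{R0}e^(−k₁τ) = 1.115 mol/L, so C_T = C_{R0}−C_R−C_S = 2.601 mol/L; C_S/C_T = 0.125.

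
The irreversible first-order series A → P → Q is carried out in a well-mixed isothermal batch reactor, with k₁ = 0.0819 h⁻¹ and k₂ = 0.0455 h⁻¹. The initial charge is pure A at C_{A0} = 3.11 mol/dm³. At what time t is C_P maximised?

16.1 h

Setting dC_P/dt = 0 gives t_opt = ln(k₂/k₁)/(k₂−k₁).
= ln(0.0455/0.0819)/(0.0455−0.0819) = ln(0.5556)/-0.03640 = -0.5878/-0.03640 = 16.1 h.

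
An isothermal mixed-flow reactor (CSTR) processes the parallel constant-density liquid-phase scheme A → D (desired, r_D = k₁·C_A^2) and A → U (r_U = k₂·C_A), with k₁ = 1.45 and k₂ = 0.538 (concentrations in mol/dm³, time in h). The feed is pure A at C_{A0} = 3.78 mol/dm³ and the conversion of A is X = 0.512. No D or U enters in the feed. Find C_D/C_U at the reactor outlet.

4.97

Exit C_A = C_{A0}(1−X) = 3.78×0.488 = 1.845 mol/dm³.
Rates in a CSTR are evaluated at the outlet concentration: r_D = 1.45×1.845^2 = 4.934, r_U = 0.538×1.845 = 0.9924.
Overall selectivity = C_D/C_U = r_Dτ/(r_Uτ) = r_D/r_U = 4.97.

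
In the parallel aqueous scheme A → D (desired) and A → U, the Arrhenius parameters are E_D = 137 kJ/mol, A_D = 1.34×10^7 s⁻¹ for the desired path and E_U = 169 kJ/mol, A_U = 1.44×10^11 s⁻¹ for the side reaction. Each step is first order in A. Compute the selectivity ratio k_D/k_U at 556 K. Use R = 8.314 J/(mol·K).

With equal orders, S_{D/U} = k_D/k_U = (A_D/A_U)·exp[(E_U−E_D)/(RT)].
(E_U−E_D)/(RT) = (169−137)×10³/(8.314×556) = 32000/4623 = 6.923.
k_D/k_U = (1.34×10^7/1.44×10^11)·exp(6.923) = 9.306×10^-5 × 1015 = 0.0944.

0.0944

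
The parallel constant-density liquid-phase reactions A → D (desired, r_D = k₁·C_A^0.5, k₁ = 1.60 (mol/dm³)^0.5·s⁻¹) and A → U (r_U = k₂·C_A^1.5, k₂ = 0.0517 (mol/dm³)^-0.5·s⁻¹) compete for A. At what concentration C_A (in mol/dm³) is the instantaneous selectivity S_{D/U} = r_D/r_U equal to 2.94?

10.5 mol/dm³

S_{D/U} = (k₁/k₂)·C_A⁻¹ ⇒ C_A = (S·k₂/k₁)^(-1).
= (2.94×0.0517/1.60)^(-1) = (0.09500)^(-1) = 10.5 mol/dm³.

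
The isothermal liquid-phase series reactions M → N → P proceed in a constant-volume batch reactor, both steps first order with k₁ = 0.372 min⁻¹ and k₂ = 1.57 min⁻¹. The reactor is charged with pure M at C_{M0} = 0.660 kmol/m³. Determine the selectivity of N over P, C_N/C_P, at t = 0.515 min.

2.10

Solving the coupled first-order balances gives C_N(t) = [k₁/(k₂−k₁)]·C_{M0}·(e^(−k₁t) − e^(−k₂t)).
e^(−k₁t) = e^(−0.372×0.515) = e^(−0.1916) = 0.8257; e^(−k₂t) = e^(−0.8086) = 0.4455.
C_N = 0.372×0.660/(1.57−0.372) × (0.8257−0.4455) = 0.2049×0.3801 = 0.07791 kmol/m³.
C_M = C_{M0}e^(−k₁t) = 0.5449 kmol/m³, so C_P = C_{M0}−C_M−C_N = 0.03716 kmol/m³; C_N/C_P = 2.10.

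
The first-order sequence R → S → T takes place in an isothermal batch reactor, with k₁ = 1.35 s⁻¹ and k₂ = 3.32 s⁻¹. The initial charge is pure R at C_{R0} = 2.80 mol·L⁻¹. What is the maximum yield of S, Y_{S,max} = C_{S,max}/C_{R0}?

0.219

For a first-order series the maximum intermediate yield is C_{S,max}/C_{R0} = (k₁/k₂)^[k₂/(k₂−k₁)].
= (1.35/3.32)^(3.32/(3.32−1.35)) = (0.4066)^(1.685) = 0.2195.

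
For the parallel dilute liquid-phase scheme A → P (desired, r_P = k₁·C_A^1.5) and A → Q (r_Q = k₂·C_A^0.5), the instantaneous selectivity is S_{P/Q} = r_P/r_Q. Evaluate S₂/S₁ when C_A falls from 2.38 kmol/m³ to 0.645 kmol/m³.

S_{P/Q} = (k₁/k₂)·C_A, so S₂/S₁ = (C_{A,2}/C_{A,1}).
= 0.645/2.38 = 0.271.

0.271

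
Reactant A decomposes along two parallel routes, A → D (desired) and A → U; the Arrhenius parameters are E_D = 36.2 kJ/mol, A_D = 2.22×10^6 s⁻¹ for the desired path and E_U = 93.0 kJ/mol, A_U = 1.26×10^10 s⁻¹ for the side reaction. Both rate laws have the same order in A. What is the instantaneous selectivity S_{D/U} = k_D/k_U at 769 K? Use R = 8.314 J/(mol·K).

1.27

k_D/k_U = (A_D/A_U)·exp[−(E_D−E_U)/(RT)] = (A_D/A_U)·exp[(E_U−E_D)/(RT)].
(E_U−E_D)/(RT) = (93.0−36.2)×10³/(8.314×769) = 56800/6393 = 8.884.
k_D/k_U = (2.22×10^6/1.26×10^10)·exp(8.884) = 1.762×10^-4 × 7216 = 1.27.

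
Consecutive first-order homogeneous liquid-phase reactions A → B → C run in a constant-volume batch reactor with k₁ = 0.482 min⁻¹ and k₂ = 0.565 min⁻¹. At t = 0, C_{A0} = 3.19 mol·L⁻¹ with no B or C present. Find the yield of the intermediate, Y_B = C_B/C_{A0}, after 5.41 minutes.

For first-order series with pure A initially, C_B(t) = k₁C_{A0}/(k₂−k₁)·(e^(−k₁t) − e^(−k₂t)).
e^(−k₁t) = e^(−0.482×5.41) = e^(−2.608) = 0.07371; e^(−k₂t) = e^(−3.057) = 0.04705.
C_B = 0.482×3.19/(0.565−0.482) × (0.07371−0.04705) = 18.53×0.02666 = 0.4940 mol·L⁻¹.
Y_B = C_B/C_{A0} = 0.4940/3.19 = 0.155.

0.155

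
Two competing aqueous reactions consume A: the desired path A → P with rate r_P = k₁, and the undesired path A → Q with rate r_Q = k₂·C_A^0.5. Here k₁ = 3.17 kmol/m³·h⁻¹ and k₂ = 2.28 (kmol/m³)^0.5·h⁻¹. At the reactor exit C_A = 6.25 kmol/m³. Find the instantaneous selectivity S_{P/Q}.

0.556

S_{P/Q} = r_P/r_Q = (k₁)/(k₂·C_A^0.5) = (k₁/k₂)·C_A^-0.5.
= (3.17) / (2.28×6.250^0.5) = 3.170/5.700 = 0.556.
The undesired path is higher order in A, so low C_A (CSTR or dilute feed) favours P.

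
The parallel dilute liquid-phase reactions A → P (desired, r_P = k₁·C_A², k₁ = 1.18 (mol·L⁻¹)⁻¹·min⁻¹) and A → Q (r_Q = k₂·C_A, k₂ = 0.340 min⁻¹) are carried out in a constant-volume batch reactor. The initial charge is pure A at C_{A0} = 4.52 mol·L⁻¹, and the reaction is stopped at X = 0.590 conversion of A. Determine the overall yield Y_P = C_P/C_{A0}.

C_A = C_{A0}(1−X) = 1.853 mol·L⁻¹.
Along a PFR/batch, dC_Q/dC_A = −r_Q/(r_P+r_Q) = −k₂/(k₂+k₁·C_A).
Integrating from C_{A0} to C_A: C_Q = (0.340/1.18)·ln[(0.340+1.18·4.52)/(0.340+1.18·1.85)] = 0.2881·ln(5.674/2.527) = 0.2331 mol·L⁻¹.
Then C_P = (C_{A0}−C_A) − C_Q = 2.667 − 0.2331 = 2.434 mol·L⁻¹.
Y_P = C_P/C_{A0} = 2.434/4.52 = 0.538.

0.538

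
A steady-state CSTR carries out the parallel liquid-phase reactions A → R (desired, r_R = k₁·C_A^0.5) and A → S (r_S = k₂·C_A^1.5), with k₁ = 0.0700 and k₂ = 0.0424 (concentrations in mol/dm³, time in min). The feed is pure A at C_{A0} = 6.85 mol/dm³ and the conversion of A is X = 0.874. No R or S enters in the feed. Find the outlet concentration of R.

3.93 mol/dm³

Exit C_A = C_{A0}(1−X) = 6.85×0.126 = 0.8631 mol/dm³.
Rates in a CSTR are evaluated at the outlet concentration: r_R = 0.0700×0.8631^0.5 = 0.06503, r_S = 0.0424×0.8631^1.5 = 0.03400.
Fraction of consumed A going to R: r_R/(r_R+r_S) = 0.6567.
C_R = 0.6567·C_{A0}·X = 0.6567×6.85×0.874 = 3.93 mol/dm³.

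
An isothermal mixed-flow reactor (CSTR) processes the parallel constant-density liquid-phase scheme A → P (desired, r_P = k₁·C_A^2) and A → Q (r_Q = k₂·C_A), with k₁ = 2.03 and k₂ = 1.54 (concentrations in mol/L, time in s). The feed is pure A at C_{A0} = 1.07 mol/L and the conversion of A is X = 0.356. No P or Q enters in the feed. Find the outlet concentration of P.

0.181 mol/L

Exit C_A = C_{A0}(1−X) = 1.07×0.644 = 0.6891 mol/L.
A CSTR operates uniformly at the exit composition, giving r_P = 0.9639 and r_Q = 1.061 (each k·C_A^n at C_A = 0.6891).
Fraction of consumed A going to P: r_P/(r_P+r_Q) = 0.4760.
C_P = 0.4760·C_{A0}·X = 0.4760×1.07×0.356 = 0.181 mol/L.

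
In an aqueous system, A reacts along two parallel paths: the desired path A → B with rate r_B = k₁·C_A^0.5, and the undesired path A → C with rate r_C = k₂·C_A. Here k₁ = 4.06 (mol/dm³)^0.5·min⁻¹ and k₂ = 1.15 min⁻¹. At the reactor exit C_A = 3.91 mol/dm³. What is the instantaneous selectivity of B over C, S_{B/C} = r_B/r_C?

S_{B/C} = r_B/r_C = (k₁·C_A^0.5)/(k₂·C_A) = (k₁/k₂)·C_A^-0.5.
= (4.06×3.910^0.5) / (1.15×3.910) = 8.028/4.497 = 1.79.

1.79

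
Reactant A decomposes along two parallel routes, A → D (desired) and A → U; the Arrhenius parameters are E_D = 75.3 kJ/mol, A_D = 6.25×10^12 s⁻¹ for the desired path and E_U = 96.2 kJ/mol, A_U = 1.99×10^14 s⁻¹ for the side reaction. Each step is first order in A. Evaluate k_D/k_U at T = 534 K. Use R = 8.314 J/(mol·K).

3.48

k_D/k_U = (A_D/A_U)·exp[−(E_D−E_U)/(RT)] = (A_D/A_U)·exp[(E_U−E_D)/(RT)].
(E_U−E_D)/(RT) = (96.2−75.3)×10³/(8.314×534) = 20900/4440 = 4.708.
k_D/k_U = (6.25×10^12/1.99×10^14)·exp(4.708) = 0.03141 × 110.8 = 3.48.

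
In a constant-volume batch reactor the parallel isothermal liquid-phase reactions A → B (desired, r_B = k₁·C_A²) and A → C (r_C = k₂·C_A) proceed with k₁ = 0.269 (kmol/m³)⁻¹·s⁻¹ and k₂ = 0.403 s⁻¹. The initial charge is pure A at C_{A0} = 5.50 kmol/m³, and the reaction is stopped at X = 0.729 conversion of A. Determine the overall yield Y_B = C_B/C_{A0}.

C_A = C_{A0}(1−X) = 1.491 kmol/m³.
Along a PFR/batch, dC_C/dC_A = −r_C/(r_B+r_C) = −k₂/(k₂+k₁·C_A).
Integrating from C_{A0} to C_A: C_C = (0.403/0.269)·ln[(0.403+0.269·5.50)/(0.403+0.269·1.49)] = 1.498·ln(1.883/0.8039) = 1.275 kmol/m³.
Then C_B = (C_{A0}−C_A) − C_C = 4.010 − 1.275 = 2.735 kmol/m³.
Y_B = C_B/C_{A0} = 2.735/5.50 = 0.497.

0.497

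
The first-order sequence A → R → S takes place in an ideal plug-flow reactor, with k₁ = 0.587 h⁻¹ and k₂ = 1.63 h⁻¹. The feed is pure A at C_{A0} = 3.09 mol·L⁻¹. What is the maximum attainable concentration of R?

0.626 mol·L⁻¹

For a first-order series the maximum intermediate yield is C_{R,max}/C_{A0} = (k₁/k₂)^[k₂/(k₂−k₁)].
= (0.587/1.63)^(1.63/(1.63−0.587)) = (0.3601)^(1.563) = 0.2027.
C_{R,max} = 0.2027×3.09 = 0.626 mol·L⁻¹.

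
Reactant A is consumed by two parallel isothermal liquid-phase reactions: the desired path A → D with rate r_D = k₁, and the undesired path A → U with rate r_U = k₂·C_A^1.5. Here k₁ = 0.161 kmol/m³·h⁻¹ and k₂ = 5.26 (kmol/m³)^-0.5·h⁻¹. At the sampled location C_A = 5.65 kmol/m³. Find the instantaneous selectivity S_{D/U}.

S_{D/U} = r_D/r_U = (k₁)/(k₂·C_A^1.5) = (k₁/k₂)·C_A^-1.5.
= (0.161) / (5.26×5.650^1.5) = 0.1610/70.64 = 0.00228.

0.00228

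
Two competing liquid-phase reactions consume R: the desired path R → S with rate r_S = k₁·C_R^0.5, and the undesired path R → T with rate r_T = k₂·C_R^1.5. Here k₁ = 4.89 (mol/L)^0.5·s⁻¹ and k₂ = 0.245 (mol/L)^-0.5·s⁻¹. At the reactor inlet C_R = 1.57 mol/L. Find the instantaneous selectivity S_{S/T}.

S_{S/T} = r_S/r_T = (k₁·C_R^0.5)/(k₂·C_R^1.5) = (k₁/k₂)·C_R⁻¹.
= (4.89×1.570^0.5) / (0.245×1.570^1.5) = 6.127/0.4820 = 12.7.

12.7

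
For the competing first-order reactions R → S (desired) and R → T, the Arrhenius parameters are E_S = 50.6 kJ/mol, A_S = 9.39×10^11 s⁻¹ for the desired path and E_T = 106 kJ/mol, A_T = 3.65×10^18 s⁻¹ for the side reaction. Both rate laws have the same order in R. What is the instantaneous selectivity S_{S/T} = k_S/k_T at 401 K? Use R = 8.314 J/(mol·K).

4.24

k_S/k_T = (A_S/A_T)·exp[−(E_S−E_T)/(RT)] = (A_S/A_T)·exp[(E_T−E_S)/(RT)].
(E_T−E_S)/(RT) = (106−50.6)×10³/(8.314×401) = 55400/3334 = 16.62.
k_S/k_T = (9.39×10^11/3.65×10^18)·exp(16.62) = 2.573×10^-7 × 1.647×10^7 = 4.24.
Since E_S < E_T, lowering the temperature improves selectivity toward S.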